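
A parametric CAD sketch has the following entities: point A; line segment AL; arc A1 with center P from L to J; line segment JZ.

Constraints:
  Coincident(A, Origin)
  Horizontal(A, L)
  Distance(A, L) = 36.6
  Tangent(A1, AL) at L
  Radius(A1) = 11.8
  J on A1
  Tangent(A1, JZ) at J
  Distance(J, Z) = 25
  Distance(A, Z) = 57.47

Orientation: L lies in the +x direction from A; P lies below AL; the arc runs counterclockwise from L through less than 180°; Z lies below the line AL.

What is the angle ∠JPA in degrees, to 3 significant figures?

55.2°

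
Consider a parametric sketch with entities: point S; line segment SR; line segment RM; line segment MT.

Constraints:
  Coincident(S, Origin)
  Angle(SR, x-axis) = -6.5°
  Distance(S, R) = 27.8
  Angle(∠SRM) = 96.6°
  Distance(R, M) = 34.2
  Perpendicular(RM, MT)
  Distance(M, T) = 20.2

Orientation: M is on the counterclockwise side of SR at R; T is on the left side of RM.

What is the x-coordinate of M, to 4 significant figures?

35.37

S is at the origin; SR runs at -6.5° with length 27.8, so R = 27.8·(cos -6.5°, sin -6.5°) = (27.62, -3.147). ∠SRM = 96.6°, so RM runs at -6.5° + (180° − 96.6°) = 76.90° from the x-axis; with |RM| = 34.2, M = R + 34.2·(cos 76.90°, sin 76.90°) = (35.37, 30.16). So M.x = 35.37.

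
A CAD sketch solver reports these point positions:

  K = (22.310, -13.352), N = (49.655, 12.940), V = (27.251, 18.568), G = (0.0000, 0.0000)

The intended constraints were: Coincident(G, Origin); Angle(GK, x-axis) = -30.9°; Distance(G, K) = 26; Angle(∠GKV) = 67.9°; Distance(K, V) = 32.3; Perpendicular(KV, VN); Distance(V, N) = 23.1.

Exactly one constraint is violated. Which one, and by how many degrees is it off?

Perpendicular(KV, VN) — off by 5.30°.

G = (0.00, 0.00) ✓; GK at -30.90° ✓; |GK| = 26.00 ✓; ∠GKV = 67.90° ✓; |KV| = 32.30 ✓; ∠(KV, VN) = 95.30° ✗; |VN| = 23.10 ✓.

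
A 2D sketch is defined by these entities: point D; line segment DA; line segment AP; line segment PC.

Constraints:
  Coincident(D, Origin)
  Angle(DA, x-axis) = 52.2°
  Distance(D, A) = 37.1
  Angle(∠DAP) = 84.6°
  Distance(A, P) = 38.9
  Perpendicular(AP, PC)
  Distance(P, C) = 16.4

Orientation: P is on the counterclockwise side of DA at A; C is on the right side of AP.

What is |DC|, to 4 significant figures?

64.02

∠DAP = 84.6°, so AP runs at 52.2° + (180° − 84.6°) = 147.6° from the x-axis; with |AP| = 38.9, P = A + 38.9·(cos 147.6°, sin 147.6°) = (-10.11, 50.16). AP ⟂ PC; with |PC| = 16.4 on the right of AP, C = P + 16.4·(0.5358, 0.8443) = (-1.318, 64.01). Then |DC| = |C − D| = 64.02.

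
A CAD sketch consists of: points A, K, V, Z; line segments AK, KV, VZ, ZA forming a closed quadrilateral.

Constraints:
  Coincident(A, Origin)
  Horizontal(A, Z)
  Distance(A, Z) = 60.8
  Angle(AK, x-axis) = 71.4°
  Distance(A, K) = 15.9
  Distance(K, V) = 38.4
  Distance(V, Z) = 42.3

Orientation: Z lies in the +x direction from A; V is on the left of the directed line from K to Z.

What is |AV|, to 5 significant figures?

51.677

A is at the origin; A and Z share the same y with |AZ| = 60.8 and Z in +x, so Z = (60.8, 0). AK runs at 71.4° with |AK| = 15.9, so K = (5.0715, 15.070). V is determined by |KV| = 38.4 and |VZ| = 42.3 together: it lies at the intersection of circle(K, 38.4) and circle(Z, 42.3). With |KZ| = 57.730, the foot of the radical line on KZ is 26.139 from K and the perpendicular offset is √(38.4² − 26.139²) = 28.130. Taking the left-of-KZ solution: V = (37.647, 35.401).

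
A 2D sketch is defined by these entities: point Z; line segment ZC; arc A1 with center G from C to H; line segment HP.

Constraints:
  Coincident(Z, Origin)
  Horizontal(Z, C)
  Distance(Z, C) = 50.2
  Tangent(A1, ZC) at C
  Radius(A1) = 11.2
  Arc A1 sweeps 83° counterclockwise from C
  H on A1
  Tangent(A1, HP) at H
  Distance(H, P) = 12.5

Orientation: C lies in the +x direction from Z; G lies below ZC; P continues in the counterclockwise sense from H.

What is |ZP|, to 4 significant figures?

43.65

On A1, C sits at bearing 90° from G; an 83° counterclockwise sweep puts H at bearing 173°, so H = G + 11.2·(cos 173°, sin 173°) = (39.08, -9.835). Tangency of A1 to HP means the radius GH is perpendicular to HP, so HP runs along (−sin 173°, cos 173°); with |HP| = 12.5, P = (37.56, -22.24). Then |ZP| = |P − Z| = 43.65.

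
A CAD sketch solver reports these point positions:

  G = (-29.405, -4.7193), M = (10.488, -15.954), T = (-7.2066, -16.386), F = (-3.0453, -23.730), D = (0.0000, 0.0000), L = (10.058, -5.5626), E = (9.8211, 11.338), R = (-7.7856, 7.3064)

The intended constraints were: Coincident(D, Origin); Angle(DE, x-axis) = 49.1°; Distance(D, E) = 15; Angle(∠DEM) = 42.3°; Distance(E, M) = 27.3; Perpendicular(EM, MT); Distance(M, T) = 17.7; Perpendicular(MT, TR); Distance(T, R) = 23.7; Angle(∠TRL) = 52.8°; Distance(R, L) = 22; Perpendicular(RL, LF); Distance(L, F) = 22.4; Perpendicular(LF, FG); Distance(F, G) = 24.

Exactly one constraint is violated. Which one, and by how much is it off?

Distance(F, G) = 24 — off by 8.50.

D = (0.00, 0.00) ✓; DE at 49.10° ✓; |DE| = 15.00 ✓; ∠DEM = 42.30° ✓; |EM| = 27.30 ✓; ∠(EM, MT) = 90.00° ✓; |MT| = 17.70 ✓; ∠(MT, TR) = 90.00° ✓; |TR| = 23.70 ✓; ∠TRL = 52.80° ✓; |RL| = 22.00 ✓; ∠(RL, LF) = 90.00° ✓; |LF| = 22.40 ✓; ∠(LF, FG) = 90.00° ✓; |FG| = 32.50 ✗.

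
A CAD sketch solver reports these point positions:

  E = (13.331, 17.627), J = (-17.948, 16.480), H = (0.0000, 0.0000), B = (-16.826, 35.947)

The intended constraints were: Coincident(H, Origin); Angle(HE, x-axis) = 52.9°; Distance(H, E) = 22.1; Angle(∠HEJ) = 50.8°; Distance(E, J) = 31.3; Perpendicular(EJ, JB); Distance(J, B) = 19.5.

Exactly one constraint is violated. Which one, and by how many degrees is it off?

Perpendicular(EJ, JB) — off by 5.40°.

H = (0.00, 0.00) ✓; HE at 52.90° ✓; |HE| = 22.10 ✓; ∠HEJ = 50.80° ✓; |EJ| = 31.30 ✓; ∠(EJ, JB) = 95.40° ✗; |JB| = 19.50 ✓.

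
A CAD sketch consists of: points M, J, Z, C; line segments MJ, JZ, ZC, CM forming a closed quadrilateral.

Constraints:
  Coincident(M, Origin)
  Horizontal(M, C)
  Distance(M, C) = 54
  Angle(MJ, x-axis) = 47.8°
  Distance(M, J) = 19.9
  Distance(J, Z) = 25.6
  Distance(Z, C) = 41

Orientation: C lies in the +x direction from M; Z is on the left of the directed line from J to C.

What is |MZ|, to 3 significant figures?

45.5

M is at the origin; MC is horizontal with |MC| = 54.0 and C in +x, so C = (54.0, 0). MJ runs at 47.8° with |MJ| = 19.9, so J = (13.4, 14.7). Z is determined by |JZ| = 25.6 and |ZC| = 41.0 together: it lies at the intersection of circle(J, 25.6) and circle(C, 41.0). With |JC| = 43.2, the foot of the radical line on JC is 9.75 from J and the perpendicular offset is √(25.6² − 9.75²) = 23.7. Taking the left-of-JC solution: Z = (30.6, 33.7).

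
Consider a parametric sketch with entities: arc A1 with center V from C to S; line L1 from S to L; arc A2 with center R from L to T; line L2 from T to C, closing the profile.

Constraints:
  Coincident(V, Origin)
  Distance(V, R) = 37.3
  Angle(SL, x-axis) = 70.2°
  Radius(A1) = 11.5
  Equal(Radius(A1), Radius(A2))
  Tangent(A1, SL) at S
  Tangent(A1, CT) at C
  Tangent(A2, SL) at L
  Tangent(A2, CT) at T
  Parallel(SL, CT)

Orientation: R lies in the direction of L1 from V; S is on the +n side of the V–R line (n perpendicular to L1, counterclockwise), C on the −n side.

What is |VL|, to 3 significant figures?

39.0

The slot axis is L1's direction at 70.2°, so u = (cos 70.2°, sin 70.2°) = (0.339, 0.941) and n = (−sin 70.2°, cos 70.2°) = (-0.941, 0.339). V is at the origin and R lies 37.3 along u from V, so R = 37.3·u = (12.6, 35.1). Tangency of A1 to both parallel lines with radius 11.5 puts S and C at V ± 11.5·n: S = (-10.8, 3.90), C = (10.8, -3.90). Equal radii place L and T the same way about R: L = R + 11.5·n = (1.81, 39.0), T = R − 11.5·n = (23.5, 31.2). Then |VL| = |L − V| = 39.0.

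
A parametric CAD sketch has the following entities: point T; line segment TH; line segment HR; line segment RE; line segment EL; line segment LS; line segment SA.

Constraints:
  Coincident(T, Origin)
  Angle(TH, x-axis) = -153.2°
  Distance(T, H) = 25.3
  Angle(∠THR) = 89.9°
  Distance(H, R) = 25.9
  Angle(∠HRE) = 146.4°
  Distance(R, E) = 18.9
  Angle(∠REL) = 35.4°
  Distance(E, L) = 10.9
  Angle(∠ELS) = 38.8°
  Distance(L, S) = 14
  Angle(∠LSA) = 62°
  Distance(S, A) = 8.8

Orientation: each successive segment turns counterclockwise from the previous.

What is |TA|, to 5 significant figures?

45.787

∠ELS = 38.8° gives LS at -103.70° from the x-axis; with |LS| = 14.0, S = (-2.3541, -47.543). ∠LSA = 62.0° gives SA at 14.300° from the x-axis; with |SA| = 8.8, A = (6.1732, -45.369). Then |TA| = |A − T| = 45.787.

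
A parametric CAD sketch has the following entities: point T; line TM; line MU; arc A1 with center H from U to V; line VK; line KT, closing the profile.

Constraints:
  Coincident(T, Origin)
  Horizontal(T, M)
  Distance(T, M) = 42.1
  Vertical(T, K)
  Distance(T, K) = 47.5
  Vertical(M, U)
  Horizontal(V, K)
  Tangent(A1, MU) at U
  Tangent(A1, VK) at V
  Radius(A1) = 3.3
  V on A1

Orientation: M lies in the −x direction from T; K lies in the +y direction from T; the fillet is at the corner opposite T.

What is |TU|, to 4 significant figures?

61.04

T is at the origin; T and M share the same y with |TM| = 42.1 and M on the −x side, so M = (-42.10, 0.000). T and K share the same x with |TK| = 47.5 and K on the +y side, so K = (0.000, 47.50). The virtual corner opposite T is at (-42.10, 47.50). Since A1 is tangent to MU there, HU ⟂ MU and tangency of A1 to VK means the radius HV is perpendicular to VK, with radius 3.3, so the center H sits 3.3 in from both sides at H = (-38.80, 44.20). That places the tangent points at U = (-42.10, 44.20) on MU and V = (-38.80, 47.50) on VK. Then |TU| = |U − T| = 61.04.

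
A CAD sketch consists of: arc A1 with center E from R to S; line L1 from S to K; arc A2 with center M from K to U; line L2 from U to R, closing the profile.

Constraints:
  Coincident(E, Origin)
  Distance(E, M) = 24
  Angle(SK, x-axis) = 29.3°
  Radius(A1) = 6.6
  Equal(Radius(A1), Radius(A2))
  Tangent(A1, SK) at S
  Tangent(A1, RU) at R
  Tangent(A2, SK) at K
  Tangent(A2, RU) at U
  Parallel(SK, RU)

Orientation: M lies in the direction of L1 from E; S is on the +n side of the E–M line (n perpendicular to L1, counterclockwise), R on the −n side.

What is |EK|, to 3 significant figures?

24.9

Tangency of A1 to both parallel lines with radius 6.6 puts S and R at E ± 6.6·n: S = (-3.23, 5.76), R = (3.23, -5.76). Equal radii place K and U the same way about M: K = M + 6.6·n = (17.7, 17.5), U = M − 6.6·n = (24.2, 5.99). Then |EK| = |K − E| = 24.9.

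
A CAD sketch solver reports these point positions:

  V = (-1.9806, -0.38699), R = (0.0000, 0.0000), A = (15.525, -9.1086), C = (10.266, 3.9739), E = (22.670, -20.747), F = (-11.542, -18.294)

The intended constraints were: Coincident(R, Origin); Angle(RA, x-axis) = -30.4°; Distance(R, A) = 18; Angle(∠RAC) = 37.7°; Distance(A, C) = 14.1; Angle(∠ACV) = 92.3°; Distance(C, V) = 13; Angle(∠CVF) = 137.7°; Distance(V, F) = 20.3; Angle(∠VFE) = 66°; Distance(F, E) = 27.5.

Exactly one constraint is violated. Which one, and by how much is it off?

Distance(F, E) = 27.5 — off by 6.80.

R = (0.00, 0.00) ✓; RA at -30.40° ✓; |RA| = 18.00 ✓; ∠RAC = 37.70° ✓; |AC| = 14.10 ✓; ∠ACV = 92.30° ✓; |CV| = 13.00 ✓; ∠CVF = 137.7° ✓; |VF| = 20.30 ✓; ∠VFE = 66.00° ✓; |FE| = 34.30 ✗.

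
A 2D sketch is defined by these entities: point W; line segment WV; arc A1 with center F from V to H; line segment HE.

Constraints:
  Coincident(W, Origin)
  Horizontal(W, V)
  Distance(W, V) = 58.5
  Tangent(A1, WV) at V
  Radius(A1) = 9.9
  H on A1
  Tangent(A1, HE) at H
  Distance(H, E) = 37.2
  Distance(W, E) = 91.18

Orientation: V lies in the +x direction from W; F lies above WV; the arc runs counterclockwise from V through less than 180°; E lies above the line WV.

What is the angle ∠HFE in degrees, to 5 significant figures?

75.097°

W is at the origin; WV is horizontal with |WV| = 58.5 and V on the +x side, so V = (58.500, 0.0000). A1 meets WV tangentially, so FV is at right angles to WV, so F = V + (0, 9.9) = (58.500, 9.9000). Since FH ⟂ HE (tangency), |FE| = √(9.9² + 37.2²) = 38.495 regardless of where H sits on A1. So E lies on both circle(W, 91.18) and circle(F, 38.495); the above-WV intersection is E = (81.593, 40.699). H is the foot of the tangent from E: H = (67.682, 6.1978).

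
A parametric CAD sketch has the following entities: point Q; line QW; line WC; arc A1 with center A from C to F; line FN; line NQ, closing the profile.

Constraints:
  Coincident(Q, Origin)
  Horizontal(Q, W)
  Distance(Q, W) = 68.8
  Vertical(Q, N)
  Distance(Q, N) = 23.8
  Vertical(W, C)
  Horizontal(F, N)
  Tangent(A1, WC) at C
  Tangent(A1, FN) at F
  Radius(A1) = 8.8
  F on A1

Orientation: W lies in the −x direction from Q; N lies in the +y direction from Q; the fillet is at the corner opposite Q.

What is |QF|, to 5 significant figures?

64.548

The virtual corner opposite Q is at (-68.800, 23.800). Tangency of A1 to WC means the radius AC is perpendicular to WC and since A1 is tangent to FN there, AF ⟂ FN, with radius 8.8, so the center A sits 8.8 in from both sides at A = (-60.000, 15.000). That places the tangent points at C = (-68.800, 15.000) on WC and F = (-60.000, 23.800) on FN. Then |QF| = |F − Q| = 64.548.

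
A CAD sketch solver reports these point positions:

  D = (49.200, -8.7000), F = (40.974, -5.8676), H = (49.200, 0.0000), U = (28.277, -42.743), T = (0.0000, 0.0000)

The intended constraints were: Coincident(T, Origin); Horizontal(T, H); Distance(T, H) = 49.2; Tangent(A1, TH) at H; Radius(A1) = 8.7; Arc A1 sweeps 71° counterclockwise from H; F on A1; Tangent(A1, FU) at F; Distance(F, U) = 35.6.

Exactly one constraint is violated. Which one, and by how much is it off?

Distance(F, U) = 35.6 — off by 3.40.

T = (0.00, 0.00) ✓; T.y = 0.00, H.y = 0.00 ✓; |TH| = 49.20 ✓; ∠(DH, HT) = 90.00° ✓; |DH| = 8.700 ✓; bearing(D→F) − bearing(D→H) = 71.00° ✓; |DF| = 8.700 ✓; ∠(DF, FU) = 90.00° ✓; |FU| = 39.00 ✗.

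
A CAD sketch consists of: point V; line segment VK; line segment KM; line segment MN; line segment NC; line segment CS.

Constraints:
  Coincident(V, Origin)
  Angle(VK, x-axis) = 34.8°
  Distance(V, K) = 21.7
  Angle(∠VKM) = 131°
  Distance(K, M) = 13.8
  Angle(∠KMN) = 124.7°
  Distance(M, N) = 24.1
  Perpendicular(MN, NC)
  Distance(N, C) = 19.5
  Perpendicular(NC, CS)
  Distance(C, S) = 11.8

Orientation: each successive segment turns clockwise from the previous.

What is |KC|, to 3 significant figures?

33.0

V is at the origin; VK runs at 34.8° with length 21.7, so K = (17.8, 12.4). ∠VKM = 131.0° gives KM at -14.2° from the x-axis; with |KM| = 13.8, M = (31.2, 9.00). ∠KMN = 124.7° gives MN at -69.5° from the x-axis; with |MN| = 24.1, N = (39.6, -13.6). The perpendicularity gives NC at right angles to MN, so NC runs at -160°; with |NC| = 19.5, C = (21.4, -20.4). Then |KC| = |C − K| = 33.0.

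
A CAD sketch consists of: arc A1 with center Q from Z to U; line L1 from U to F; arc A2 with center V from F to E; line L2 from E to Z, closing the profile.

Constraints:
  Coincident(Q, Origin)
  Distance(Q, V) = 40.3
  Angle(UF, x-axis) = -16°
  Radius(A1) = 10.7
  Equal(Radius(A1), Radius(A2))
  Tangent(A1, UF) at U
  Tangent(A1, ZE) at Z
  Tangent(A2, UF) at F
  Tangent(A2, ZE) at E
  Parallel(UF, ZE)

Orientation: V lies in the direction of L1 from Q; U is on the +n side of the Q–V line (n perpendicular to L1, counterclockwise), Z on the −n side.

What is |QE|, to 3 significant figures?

41.7

The slot axis is L1's direction at -16.0°, so u = (cos -16.0°, sin -16.0°) = (0.961, -0.276) and n = (−sin -16.0°, cos -16.0°) = (0.276, 0.961). Q is at the origin and V lies 40.3 along u from Q, so V = 40.3·u = (38.7, -11.1). Tangency of A1 to both parallel lines with radius 10.7 puts U and Z at Q ± 10.7·n: U = (2.95, 10.3), Z = (-2.95, -10.3). Equal radii place F and E the same way about V: F = V + 10.7·n = (41.7, -0.823), E = V − 10.7·n = (35.8, -21.4). Then |QE| = |E − Q| = 41.7.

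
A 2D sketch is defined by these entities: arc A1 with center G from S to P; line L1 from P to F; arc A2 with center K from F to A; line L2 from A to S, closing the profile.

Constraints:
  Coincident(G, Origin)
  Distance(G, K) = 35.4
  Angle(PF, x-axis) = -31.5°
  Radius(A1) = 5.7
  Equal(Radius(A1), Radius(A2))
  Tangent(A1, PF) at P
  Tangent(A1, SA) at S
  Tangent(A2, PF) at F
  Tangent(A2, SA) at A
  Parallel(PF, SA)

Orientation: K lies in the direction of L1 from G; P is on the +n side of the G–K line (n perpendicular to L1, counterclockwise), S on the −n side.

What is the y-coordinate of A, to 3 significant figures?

-23.4

Tangency of A1 to both parallel lines with radius 5.7 puts P and S at G ± 5.7·n: P = (2.98, 4.86), S = (-2.98, -4.86). Equal radii place F and A the same way about K: F = K + 5.7·n = (33.2, -13.6), A = K − 5.7·n = (27.2, -23.4). So A.y = -23.4.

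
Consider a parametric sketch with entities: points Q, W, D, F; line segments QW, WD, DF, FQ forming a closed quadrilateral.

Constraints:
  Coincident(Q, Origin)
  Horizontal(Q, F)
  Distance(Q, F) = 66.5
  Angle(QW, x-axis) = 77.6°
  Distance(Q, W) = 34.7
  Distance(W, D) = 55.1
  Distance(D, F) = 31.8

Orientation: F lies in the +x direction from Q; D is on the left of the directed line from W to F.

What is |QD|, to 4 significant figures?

70.01

Q is at the origin; Q and F share the same y with |QF| = 66.5 and F in +x, so F = (66.5, 0). QW runs at 77.6° with |QW| = 34.7, so W = (7.451, 33.89). D is determined by |WD| = 55.1 and |DF| = 31.8 together: it lies at the intersection of circle(W, 55.1) and circle(F, 31.8). With |WF| = 68.08, the foot of the radical line on WF is 48.91 from W and the perpendicular offset is √(55.1² − 48.91²) = 25.37. Taking the left-of-WF solution: D = (62.50, 31.55).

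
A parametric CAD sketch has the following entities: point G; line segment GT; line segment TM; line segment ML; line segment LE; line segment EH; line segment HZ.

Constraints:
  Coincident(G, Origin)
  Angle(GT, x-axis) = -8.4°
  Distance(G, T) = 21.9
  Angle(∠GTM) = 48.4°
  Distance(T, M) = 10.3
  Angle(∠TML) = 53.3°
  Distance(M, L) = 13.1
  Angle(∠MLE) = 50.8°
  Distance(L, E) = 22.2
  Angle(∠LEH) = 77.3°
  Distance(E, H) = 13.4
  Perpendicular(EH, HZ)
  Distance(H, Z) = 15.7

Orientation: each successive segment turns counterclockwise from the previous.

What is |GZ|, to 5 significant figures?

12.592

G is at the origin; GT runs at -8.4° with length 21.9, so T = (21.665, -3.1992). ∠GTM = 48.4° gives TM at 123.20° from the x-axis; with |TM| = 10.3, M = (16.025, 5.4195). ∠TML = 53.3° gives ML at -110.10° from the x-axis; with |ML| = 13.1, L = (11.523, -6.8827). ∠MLE = 50.8° gives LE at 19.100° from the x-axis; with |LE| = 22.2, E = (32.501, 0.38156). ∠LEH = 77.3° gives EH at 121.80° from the x-axis; with |EH| = 13.4, H = (25.440, 11.770). EH ⟂ HZ, so HZ runs at -148.20°; with |HZ| = 15.7, Z = (12.097, 3.4969). Then |GZ| = |Z − G| = 12.592.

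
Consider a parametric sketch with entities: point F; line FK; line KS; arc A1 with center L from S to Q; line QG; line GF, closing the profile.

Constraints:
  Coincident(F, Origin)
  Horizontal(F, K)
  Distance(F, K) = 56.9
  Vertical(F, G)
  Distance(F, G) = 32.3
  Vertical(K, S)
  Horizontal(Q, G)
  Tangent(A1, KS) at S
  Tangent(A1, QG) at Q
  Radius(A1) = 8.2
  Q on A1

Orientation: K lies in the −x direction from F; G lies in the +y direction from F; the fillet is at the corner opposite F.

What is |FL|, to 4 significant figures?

54.34

F and G share the same x with |FG| = 32.3 and G on the +y side, so G = (0.000, 32.30). The virtual corner opposite F is at (-56.90, 32.30). Since A1 is tangent to KS there, LS ⟂ KS and the tangent condition forces LQ to be normal to QG, with radius 8.2, so the center L sits 8.2 in from both sides at L = (-48.70, 24.10). Then |FL| = |L − F| = 54.34.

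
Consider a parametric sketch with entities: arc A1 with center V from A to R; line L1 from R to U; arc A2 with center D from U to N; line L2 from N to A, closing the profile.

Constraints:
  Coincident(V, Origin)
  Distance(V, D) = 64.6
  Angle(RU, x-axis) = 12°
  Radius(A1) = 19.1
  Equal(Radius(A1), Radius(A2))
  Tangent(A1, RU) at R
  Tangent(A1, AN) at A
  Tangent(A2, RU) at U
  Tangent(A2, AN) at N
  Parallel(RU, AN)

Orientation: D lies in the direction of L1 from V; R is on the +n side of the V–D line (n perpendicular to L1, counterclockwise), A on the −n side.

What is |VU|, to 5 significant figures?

67.364

The slot axis is L1's direction at 12.0°, so u = (cos 12.0°, sin 12.0°) = (0.97815, 0.20791) and n = (−sin 12.0°, cos 12.0°) = (-0.20791, 0.97815). V is at the origin and D lies 64.6 along u from V, so D = 64.6·u = (63.188, 13.431). Tangency of A1 to both parallel lines with radius 19.1 puts R and A at V ± 19.1·n: R = (-3.9711, 18.683), A = (3.9711, -18.683). Equal radii place U and N the same way about D: U = D + 19.1·n = (59.217, 32.114), N = D − 19.1·n = (67.159, -5.2515). Then |VU| = |U − V| = 67.364.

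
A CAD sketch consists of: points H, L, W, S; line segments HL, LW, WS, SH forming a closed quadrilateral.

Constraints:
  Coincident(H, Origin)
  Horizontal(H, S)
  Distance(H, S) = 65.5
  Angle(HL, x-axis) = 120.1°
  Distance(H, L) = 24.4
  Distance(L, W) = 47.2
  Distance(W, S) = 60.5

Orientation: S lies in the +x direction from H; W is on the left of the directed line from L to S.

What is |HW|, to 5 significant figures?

54.268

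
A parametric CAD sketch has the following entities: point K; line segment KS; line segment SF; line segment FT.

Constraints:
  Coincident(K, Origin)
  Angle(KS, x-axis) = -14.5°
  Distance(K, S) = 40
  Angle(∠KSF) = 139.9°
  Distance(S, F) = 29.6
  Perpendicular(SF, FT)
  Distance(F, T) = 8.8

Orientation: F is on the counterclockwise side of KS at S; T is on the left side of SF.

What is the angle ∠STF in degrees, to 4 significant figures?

73.44°

K is at the origin; KS runs at -14.5° with length 40.0, so S = 40.0·(cos -14.5°, sin -14.5°) = (38.73, -10.02). ∠KSF = 139.9°, so SF runs at -14.5° + (180° − 139.9°) = 25.60° from the x-axis; with |SF| = 29.6, F = S + 29.6·(cos 25.60°, sin 25.60°) = (65.42, 2.775). The perpendicularity gives FT at right angles to SF; with |FT| = 8.8 on the left of SF, T = F + 8.8·(-0.4321, 0.9018) = (61.62, 10.71). Then cos ∠STF = TS·TF / (|TS||TF|), giving 73.44°.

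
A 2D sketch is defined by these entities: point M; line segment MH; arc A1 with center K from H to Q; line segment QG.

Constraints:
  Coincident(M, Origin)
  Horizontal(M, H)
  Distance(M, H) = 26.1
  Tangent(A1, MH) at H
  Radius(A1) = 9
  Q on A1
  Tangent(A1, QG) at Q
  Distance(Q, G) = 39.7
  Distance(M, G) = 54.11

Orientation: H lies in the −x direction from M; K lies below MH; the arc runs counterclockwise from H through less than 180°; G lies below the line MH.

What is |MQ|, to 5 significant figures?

36.608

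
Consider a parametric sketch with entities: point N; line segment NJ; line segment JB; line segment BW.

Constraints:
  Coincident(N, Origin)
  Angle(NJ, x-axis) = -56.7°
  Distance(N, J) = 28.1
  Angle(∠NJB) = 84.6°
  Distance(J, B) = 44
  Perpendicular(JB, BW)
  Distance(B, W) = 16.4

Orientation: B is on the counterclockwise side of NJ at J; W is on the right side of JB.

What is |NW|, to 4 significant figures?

60.66

∠NJB = 84.6°, so JB runs at -56.7° + (180° − 84.6°) = 38.70° from the x-axis; with |JB| = 44.0, B = J + 44.0·(cos 38.70°, sin 38.70°) = (49.77, 4.024). The perpendicularity gives BW at right angles to JB; with |BW| = 16.4 on the right of JB, W = B + 16.4·(0.6252, -0.7804) = (60.02, -8.775). Then |NW| = |W − N| = 60.66.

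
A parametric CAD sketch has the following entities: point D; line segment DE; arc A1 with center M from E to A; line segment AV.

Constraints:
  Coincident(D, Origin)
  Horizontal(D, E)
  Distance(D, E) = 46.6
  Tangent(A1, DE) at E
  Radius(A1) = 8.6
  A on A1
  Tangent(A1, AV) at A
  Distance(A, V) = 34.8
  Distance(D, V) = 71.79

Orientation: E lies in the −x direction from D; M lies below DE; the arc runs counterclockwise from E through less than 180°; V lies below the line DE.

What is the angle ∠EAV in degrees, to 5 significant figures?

137.10°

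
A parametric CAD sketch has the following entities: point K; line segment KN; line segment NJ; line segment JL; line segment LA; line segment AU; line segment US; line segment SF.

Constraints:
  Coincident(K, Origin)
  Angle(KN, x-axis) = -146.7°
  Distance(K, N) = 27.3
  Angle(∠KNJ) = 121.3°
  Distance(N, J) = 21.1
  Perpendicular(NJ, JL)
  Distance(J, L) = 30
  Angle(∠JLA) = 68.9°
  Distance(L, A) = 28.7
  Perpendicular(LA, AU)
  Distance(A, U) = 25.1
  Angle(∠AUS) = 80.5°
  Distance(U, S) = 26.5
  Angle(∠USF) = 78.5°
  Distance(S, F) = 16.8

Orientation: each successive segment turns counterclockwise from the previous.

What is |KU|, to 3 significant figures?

32.3

K is at the origin; KN runs at -146.7° with length 27.3, so N = (-22.8, -15.0). ∠KNJ = 121.3° gives NJ at -88.0° from the x-axis; with |NJ| = 21.1, J = (-22.1, -36.1). NJ is perpendicular to JL, so JL runs at 2.00°; with |JL| = 30.0, L = (7.90, -35.0). ∠JLA = 68.9° gives LA at 113° from the x-axis; with |LA| = 28.7, A = (-3.36, -8.63). LA ⟂ AU, so AU runs at -157°; with |AU| = 25.1, U = (-26.4, -18.5). Then |KU| = |U − K| = 32.3.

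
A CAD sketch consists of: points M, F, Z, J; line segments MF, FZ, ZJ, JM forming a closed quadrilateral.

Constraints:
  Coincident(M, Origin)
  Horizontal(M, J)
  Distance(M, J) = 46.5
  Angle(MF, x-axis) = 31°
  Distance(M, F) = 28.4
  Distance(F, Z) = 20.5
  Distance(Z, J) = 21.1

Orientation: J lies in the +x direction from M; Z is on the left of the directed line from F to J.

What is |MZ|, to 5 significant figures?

48.590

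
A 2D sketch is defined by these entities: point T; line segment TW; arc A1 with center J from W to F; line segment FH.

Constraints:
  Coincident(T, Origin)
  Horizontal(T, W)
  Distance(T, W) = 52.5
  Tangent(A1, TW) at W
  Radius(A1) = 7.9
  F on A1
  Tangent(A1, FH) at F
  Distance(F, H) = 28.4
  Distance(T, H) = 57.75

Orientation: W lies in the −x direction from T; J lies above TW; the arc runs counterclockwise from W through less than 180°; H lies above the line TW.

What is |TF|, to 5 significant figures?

45.307

T is at the origin; T and W share the same y with |TW| = 52.5 and W on the −x side, so W = (-52.500, 0.0000). A1 meets TW tangentially, so JW is at right angles to TW, so J = W + (0, 7.9) = (-52.500, 7.9000). Since JF ⟂ FH (tangency), |JH| = √(7.9² + 28.4²) = 29.478 regardless of where F sits on A1. So H lies on both circle(T, 57.75) and circle(J, 29.478); the above-TW intersection is H = (-44.858, 36.371). F is the foot of the tangent from H: F = (-44.600, 7.9717).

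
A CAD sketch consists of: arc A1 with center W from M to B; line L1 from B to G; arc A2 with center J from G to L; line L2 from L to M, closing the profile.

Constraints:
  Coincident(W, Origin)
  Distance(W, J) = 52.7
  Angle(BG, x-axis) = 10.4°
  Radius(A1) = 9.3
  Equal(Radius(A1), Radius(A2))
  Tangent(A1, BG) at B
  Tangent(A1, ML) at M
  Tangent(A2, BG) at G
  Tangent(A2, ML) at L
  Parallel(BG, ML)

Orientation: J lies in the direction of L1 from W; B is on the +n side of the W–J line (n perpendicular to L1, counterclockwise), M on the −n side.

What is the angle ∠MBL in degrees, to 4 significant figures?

70.56°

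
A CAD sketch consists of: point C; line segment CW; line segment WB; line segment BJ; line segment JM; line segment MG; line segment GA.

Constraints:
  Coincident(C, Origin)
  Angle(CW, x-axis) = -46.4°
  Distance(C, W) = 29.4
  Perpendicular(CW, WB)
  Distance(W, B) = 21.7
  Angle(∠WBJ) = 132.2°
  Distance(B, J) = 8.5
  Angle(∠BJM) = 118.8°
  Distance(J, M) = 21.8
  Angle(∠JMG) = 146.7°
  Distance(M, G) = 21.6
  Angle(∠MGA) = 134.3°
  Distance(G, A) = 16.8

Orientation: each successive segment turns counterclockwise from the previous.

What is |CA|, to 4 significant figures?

15.82

∠JMG = 146.7° gives MG at -174.1° from the x-axis; with |MG| = 21.6, G = (-5.058, 9.984). ∠MGA = 134.3° gives GA at -128.4° from the x-axis; with |GA| = 16.8, A = (-15.49, -3.182). Then |CA| = |A − C| = 15.82.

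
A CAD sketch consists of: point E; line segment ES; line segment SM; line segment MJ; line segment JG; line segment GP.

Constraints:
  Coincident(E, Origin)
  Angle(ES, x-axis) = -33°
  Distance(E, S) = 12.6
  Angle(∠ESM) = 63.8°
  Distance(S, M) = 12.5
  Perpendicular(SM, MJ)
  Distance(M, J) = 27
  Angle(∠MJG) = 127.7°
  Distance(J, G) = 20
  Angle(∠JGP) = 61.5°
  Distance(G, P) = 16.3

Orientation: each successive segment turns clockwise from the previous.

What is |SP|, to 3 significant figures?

23.9

E is at the origin; ES runs at -33.0° with length 12.6, so S = (10.6, -6.86). ∠ESM = 63.8° gives SM at -149° from the x-axis; with |SM| = 12.5, M = (-0.170, -13.3). The perpendicularity gives MJ at right angles to SM, so MJ runs at 121°; with |MJ| = 27.0, J = (-14.0, 9.93). ∠MJG = 127.7° gives JG at 68.5° from the x-axis; with |JG| = 20.0, G = (-6.66, 28.5). ∠JGP = 61.5° gives GP at -50.0° from the x-axis; with |GP| = 16.3, P = (3.81, 16.1). Then |SP| = |P − S| = 23.9.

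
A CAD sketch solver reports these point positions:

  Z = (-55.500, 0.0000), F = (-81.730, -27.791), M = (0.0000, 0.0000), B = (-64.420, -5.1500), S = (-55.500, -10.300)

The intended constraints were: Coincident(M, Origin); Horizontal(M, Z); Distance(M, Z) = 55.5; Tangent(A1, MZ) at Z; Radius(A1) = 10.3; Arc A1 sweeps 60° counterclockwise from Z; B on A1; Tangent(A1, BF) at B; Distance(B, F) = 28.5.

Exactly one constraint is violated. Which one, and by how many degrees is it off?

Tangent(A1, BF) at B — off by 7.40°.

M = (0.00, 0.00) ✓; M.y = 0.00, Z.y = 0.00 ✓; |MZ| = 55.50 ✓; ∠(SZ, ZM) = 90.00° ✓; |SZ| = 10.30 ✓; bearing(S→B) − bearing(S→Z) = 60.00° ✓; |SB| = 10.30 ✓; ∠(SB, BF) = 97.40° ✗; |BF| = 28.50 ✓.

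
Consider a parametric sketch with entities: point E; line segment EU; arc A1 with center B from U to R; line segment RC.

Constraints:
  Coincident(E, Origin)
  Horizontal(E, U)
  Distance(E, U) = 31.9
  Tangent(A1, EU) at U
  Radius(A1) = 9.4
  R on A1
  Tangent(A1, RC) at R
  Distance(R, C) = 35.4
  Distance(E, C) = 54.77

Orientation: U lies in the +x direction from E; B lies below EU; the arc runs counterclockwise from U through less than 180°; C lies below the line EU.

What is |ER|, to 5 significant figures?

25.341

Checks: E = (0.00, 0.00) ✓; |BU| = 9.400 ✓; |BR| = 9.400 ✓; ∠(BR, RC) = 90.00° ✓; |RC| = 35.40 ✓; |EC| = 54.77 ✓.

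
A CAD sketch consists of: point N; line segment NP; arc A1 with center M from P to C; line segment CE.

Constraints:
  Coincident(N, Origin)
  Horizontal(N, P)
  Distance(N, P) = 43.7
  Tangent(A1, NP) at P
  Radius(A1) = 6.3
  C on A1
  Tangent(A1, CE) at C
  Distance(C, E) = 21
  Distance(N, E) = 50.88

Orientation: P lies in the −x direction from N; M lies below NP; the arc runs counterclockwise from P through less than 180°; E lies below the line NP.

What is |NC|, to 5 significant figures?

50.331

Checks: N = (0.00, 0.00) ✓; |MC| = 6.300 ✓; ∠(MC, CE) = 90.00° ✓; |CE| = 21.00 ✓; |NE| = 50.88 ✓.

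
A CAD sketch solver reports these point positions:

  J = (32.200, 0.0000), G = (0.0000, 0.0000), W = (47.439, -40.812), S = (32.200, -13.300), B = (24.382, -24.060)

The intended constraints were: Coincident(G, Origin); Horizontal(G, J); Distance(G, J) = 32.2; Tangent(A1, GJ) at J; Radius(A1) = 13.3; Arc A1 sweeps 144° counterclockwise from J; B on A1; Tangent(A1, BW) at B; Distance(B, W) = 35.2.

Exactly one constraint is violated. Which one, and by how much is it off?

Distance(B, W) = 35.2 — off by 6.70.

G = (0.00, 0.00) ✓; G.y = 0.00, J.y = 0.00 ✓; |GJ| = 32.20 ✓; ∠(SJ, JG) = 90.00° ✓; |SJ| = 13.30 ✓; bearing(S→B) − bearing(S→J) = 144.0° ✓; |SB| = 13.30 ✓; ∠(SB, BW) = 90.00° ✓; |BW| = 28.50 ✗.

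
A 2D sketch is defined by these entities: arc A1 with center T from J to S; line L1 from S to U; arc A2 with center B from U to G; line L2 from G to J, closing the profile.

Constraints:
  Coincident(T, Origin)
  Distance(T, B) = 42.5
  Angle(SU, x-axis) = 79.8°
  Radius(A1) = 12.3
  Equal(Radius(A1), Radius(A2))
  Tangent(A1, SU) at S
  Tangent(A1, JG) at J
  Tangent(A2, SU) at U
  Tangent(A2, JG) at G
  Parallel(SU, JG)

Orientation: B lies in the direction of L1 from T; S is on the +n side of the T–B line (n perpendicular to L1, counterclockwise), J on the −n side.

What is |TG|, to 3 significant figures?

44.2

The slot axis is L1's direction at 79.8°, so u = (cos 79.8°, sin 79.8°) = (0.177, 0.984) and n = (−sin 79.8°, cos 79.8°) = (-0.984, 0.177). T is at the origin and B lies 42.5 along u from T, so B = 42.5·u = (7.53, 41.8). Tangency of A1 to both parallel lines with radius 12.3 puts S and J at T ± 12.3·n: S = (-12.1, 2.18), J = (12.1, -2.18). Equal radii place U and G the same way about B: U = B + 12.3·n = (-4.58, 44.0), G = B − 12.3·n = (19.6, 39.7). Then |TG| = |G − T| = 44.2.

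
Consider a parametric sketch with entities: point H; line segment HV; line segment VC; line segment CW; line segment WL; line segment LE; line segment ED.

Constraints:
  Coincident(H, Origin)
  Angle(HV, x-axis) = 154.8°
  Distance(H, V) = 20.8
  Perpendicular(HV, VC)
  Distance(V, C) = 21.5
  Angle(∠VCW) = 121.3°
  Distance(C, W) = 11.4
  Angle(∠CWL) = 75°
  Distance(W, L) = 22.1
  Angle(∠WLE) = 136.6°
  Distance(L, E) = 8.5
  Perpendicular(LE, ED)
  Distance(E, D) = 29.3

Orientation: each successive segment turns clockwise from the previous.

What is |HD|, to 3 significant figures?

36.8

H is at the origin; HV runs at 154.8° with length 20.8, so V = (-18.8, 8.86). HV ⟂ VC, so VC runs at 64.8°; with |VC| = 21.5, C = (-9.67, 28.3). ∠VCW = 121.3° gives CW at 6.10° from the x-axis; with |CW| = 11.4, W = (1.67, 29.5). ∠CWL = 75.0° gives WL at -98.9° from the x-axis; with |WL| = 22.1, L = (-1.75, 7.69). ∠WLE = 136.6° gives LE at -142° from the x-axis; with |LE| = 8.5, E = (-8.48, 2.49). LE is perpendicular to ED, so ED runs at 128°; with |ED| = 29.3, D = (-26.4, 25.7). Then |HD| = |D − H| = 36.8.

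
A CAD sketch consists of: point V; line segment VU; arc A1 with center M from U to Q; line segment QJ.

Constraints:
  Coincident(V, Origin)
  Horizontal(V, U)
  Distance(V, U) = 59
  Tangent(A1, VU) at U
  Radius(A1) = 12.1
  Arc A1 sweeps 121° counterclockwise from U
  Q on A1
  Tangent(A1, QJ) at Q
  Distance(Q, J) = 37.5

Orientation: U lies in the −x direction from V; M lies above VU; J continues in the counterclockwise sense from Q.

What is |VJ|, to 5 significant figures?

84.640

On A1, U sits at bearing -90° from M; a 121° counterclockwise sweep puts Q at bearing 31°, so Q = M + 12.1·(cos 31°, sin 31°) = (-48.628, 18.332). A1 meets QJ tangentially, so MQ is at right angles to QJ, so QJ runs along (−sin 31°, cos 31°); with |QJ| = 37.5, J = (-67.942, 50.476). Then |VJ| = |J − V| = 84.640.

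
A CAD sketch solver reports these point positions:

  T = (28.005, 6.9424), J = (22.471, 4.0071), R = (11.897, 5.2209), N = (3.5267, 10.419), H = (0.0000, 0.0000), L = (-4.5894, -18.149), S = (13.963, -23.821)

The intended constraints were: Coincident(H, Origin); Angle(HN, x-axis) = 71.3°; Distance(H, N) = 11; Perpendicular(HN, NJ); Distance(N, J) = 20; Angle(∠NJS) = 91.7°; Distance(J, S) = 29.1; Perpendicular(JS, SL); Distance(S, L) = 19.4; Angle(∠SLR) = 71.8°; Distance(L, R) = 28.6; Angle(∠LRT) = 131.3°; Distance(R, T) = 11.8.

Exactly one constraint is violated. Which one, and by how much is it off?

Distance(R, T) = 11.8 — off by 4.40.

H = (0.00, 0.00) ✓; HN at 71.30° ✓; |HN| = 11.00 ✓; ∠(HN, NJ) = 90.00° ✓; |NJ| = 20.00 ✓; ∠NJS = 91.70° ✓; |JS| = 29.10 ✓; ∠(JS, SL) = 90.00° ✓; |SL| = 19.40 ✓; ∠SLR = 71.80° ✓; |LR| = 28.60 ✓; ∠LRT = 131.3° ✓; |RT| = 16.20 ✗.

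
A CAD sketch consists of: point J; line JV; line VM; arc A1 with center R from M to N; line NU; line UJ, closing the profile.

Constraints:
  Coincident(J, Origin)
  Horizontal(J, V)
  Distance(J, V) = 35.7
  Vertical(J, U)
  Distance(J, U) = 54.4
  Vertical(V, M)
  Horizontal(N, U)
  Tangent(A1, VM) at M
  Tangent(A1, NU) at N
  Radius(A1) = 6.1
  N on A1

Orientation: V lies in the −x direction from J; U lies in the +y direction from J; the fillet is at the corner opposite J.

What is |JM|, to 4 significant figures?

60.06

J is at the origin; J and V share the same y with |JV| = 35.7 and V on the −x side, so V = (-35.70, 0.000). JU is vertical with |JU| = 54.4 and U on the +y side, so U = (0.000, 54.40). The virtual corner opposite J is at (-35.70, 54.40). The tangent condition forces RM to be normal to VM and tangency of A1 to NU means the radius RN is perpendicular to NU, with radius 6.1, so the center R sits 6.1 in from both sides at R = (-29.60, 48.30). That places the tangent points at M = (-35.70, 48.30) on VM and N = (-29.60, 54.40) on NU. Then |JM| = |M − J| = 60.06.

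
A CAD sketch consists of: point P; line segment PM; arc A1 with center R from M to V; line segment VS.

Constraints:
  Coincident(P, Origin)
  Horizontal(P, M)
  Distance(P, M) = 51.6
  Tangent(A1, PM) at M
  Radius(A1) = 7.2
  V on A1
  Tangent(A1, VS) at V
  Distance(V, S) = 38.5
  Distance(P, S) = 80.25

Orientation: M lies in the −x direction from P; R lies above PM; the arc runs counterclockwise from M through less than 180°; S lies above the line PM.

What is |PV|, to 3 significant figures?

47.1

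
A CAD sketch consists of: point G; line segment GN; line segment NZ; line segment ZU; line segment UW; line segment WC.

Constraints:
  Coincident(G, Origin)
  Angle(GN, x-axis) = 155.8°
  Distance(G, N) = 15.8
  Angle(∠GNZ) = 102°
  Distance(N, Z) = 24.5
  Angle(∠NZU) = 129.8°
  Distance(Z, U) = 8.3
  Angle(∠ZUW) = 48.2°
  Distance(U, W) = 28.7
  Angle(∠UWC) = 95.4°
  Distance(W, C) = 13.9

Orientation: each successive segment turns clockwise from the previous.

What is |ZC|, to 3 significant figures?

25.6

∠ZUW = 48.2° gives UW at -104° from the x-axis; with |UW| = 28.7, W = (-8.92, 6.45). ∠UWC = 95.4° gives WC at 171° from the x-axis; with |WC| = 13.9, C = (-22.7, 8.57). Then |ZC| = |C − Z| = 25.6.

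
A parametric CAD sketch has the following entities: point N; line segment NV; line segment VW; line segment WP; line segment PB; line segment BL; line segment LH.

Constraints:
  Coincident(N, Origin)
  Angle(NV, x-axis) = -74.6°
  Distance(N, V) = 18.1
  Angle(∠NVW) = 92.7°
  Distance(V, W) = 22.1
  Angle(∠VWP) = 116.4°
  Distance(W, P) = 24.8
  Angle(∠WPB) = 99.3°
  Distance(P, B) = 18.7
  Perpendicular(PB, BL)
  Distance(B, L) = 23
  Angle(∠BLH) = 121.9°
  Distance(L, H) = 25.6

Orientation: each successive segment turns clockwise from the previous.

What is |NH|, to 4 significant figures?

31.21

N is at the origin; NV runs at -74.6° with length 18.1, so V = (4.807, -17.45). ∠NVW = 92.7° gives VW at -161.9° from the x-axis; with |VW| = 22.1, W = (-16.20, -24.32). ∠VWP = 116.4° gives WP at 134.5° from the x-axis; with |WP| = 24.8, P = (-33.58, -6.627). ∠WPB = 99.3° gives PB at 53.80° from the x-axis; with |PB| = 18.7, B = (-22.54, 8.463). PB is perpendicular to BL, so BL runs at -36.20°; with |BL| = 23.0, L = (-3.978, -5.121). ∠BLH = 121.9° gives LH at -94.30° from the x-axis; with |LH| = 25.6, H = (-5.897, -30.65). Then |NH| = |H − N| = 31.21.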